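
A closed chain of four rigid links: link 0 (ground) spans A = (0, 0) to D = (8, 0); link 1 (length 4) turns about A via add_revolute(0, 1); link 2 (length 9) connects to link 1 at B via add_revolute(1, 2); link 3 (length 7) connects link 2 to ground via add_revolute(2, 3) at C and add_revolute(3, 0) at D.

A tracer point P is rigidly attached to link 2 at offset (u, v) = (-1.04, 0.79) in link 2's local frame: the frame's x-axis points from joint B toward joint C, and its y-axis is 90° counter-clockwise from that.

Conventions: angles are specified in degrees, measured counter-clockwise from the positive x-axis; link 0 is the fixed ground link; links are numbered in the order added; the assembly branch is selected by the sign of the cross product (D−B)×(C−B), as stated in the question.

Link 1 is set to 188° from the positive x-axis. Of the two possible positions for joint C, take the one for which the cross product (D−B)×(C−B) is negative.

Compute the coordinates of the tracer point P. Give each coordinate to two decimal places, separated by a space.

A=(0,0), D=(8.00,0)
B = A + 4.00·(cos188°, sin188°) = (-3.9611, -0.5567)
|BD| = 11.9740
circle(B,9.00) ∩ circle(D,7.00): a=7.3232, h=5.2317
  candidates: C₊=(3.1110,5.0098) cross=62.644; C₋=(3.5975,-5.4422) cross=-62.644
  branch - wants cross < 0 → take C=(3.5975,-5.4422) (cross=-62.644)
ex = (C−B)/|BC| = (0.8398,-0.5428); ey = (0.5428,0.8398)
P = B + -1.04·ex + 0.79·ey = (-4.4057,0.6713)

-4.41 0.67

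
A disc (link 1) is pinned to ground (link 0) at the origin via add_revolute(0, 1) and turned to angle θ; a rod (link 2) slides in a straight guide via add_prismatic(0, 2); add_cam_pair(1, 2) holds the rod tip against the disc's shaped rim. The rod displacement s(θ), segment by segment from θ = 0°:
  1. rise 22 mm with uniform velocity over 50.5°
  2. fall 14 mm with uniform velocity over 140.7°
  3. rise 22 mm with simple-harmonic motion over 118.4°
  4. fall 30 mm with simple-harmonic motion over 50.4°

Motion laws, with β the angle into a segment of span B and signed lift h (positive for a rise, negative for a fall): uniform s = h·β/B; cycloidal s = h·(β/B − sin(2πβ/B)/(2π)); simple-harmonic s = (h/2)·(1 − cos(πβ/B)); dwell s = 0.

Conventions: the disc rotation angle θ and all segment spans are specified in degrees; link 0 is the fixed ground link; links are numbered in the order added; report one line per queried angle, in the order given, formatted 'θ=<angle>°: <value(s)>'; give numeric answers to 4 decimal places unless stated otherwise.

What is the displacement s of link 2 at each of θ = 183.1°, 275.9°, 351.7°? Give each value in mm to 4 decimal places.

segment 1 (0° to 50.5°, uniform, h = 22) is passed completely: s = 0.0000 + (22) = 22.0000
θ = 183.1° falls in segment 2 (50.5° to 191.2°, uniform, h = -14): β = 183.1 − 50.5 = 132.6°, B = 140.7°; Δs = -14·132.6/140.7 = -13.1940; s = 22.0000 − 13.1940 = 8.8060
segment 2 (50.5° to 191.2°, uniform, h = -14) is passed completely: s = 22.0000 + (-14) = 8.0000
θ = 275.9° falls in segment 3 (191.2° to 309.6°, simple-harmonic, h = 22): β = 275.9 − 191.2 = 84.7°, B = 118.4°; Δs = 22/2·(1 − cos(π·0.7154)) = 17.8877; s = 8.0000 + 17.8877 = 25.8877
segment 3 (191.2° to 309.6°, simple-harmonic, h = 22) is passed completely: s = 8.0000 + (22) = 30.0000
θ = 351.7° falls in segment 4 (309.6° to 360°, simple-harmonic, h = -30): β = 351.7 − 309.6 = 42.1°, B = 50.4°; Δs = -30/2·(1 − cos(π·0.8353)) = -28.0369; s = 30.0000 − 28.0369 = 1.9631

θ=183.1°: 8.8060
θ=275.9°: 25.8877
θ=351.7°: 1.9631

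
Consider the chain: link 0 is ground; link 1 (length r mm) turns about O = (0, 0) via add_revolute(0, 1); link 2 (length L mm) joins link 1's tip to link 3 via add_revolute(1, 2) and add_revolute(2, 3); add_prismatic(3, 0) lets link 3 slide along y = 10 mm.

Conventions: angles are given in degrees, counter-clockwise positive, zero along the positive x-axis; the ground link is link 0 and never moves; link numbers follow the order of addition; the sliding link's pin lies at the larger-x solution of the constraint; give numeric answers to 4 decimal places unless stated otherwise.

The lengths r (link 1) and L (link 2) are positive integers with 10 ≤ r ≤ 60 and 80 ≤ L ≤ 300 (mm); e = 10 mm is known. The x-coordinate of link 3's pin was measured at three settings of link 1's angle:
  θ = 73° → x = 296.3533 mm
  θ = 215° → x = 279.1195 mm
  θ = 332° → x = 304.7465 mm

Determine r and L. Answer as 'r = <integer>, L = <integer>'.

constraint per measurement: (x − r cos θ)² + (r sin θ − e)² = L²
subtracting the θ₁ and θ₂ equations cancels the r² and L² terms:
r = (x₁² − x₂²) / (2[(x₁cos θ₁ + e sin θ₁) − (x₂cos θ₂ + e sin θ₂)]) = 15.0000 → r = 15
L² = (x₁ − r cos θ₁)² + (r sin θ₁ − e)² = 85264.0274 → L = 292.0000 → L = 292
check at θ₃=332°: x = 304.7465 (printed 304.7465) ✓

r = 15, L = 292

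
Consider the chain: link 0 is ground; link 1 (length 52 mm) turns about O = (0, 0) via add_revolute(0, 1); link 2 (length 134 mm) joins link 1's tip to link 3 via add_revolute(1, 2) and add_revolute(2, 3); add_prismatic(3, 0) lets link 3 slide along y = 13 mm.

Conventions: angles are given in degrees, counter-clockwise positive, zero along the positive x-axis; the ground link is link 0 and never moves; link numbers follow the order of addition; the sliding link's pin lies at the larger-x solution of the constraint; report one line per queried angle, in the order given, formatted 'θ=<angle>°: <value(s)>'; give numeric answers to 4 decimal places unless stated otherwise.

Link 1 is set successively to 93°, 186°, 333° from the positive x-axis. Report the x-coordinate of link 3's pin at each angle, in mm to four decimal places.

geometry: r = 52 mm, L = 134 mm, e = 13 mm
θ=93°: crank pin P = (r cos θ, r sin θ) = (-2.721470, 51.928736)
θ=93°: h = r sin θ − e = 51.928736 − 13 = 38.928736
θ=93°: x = r cos θ + √(L² − h²) = -2.721470 + 128.220722 = 125.499252
θ=186°: crank pin P = (r cos θ, r sin θ) = (-51.715139, -5.435480)
θ=186°: h = r sin θ − e = -5.435480 − 13 = -18.435480
θ=186°: x = r cos θ + √(L² − h²) = -51.715139 + 132.725781 = 81.010643
θ=333°: crank pin P = (r cos θ, r sin θ) = (46.332339, -23.607506)
θ=333°: h = r sin θ − e = -23.607506 − 13 = -36.607506
θ=333°: x = r cos θ + √(L² − h²) = 46.332339 + 128.902640 = 175.234979

θ=93°: 125.4993
θ=186°: 81.0106
θ=333°: 175.2350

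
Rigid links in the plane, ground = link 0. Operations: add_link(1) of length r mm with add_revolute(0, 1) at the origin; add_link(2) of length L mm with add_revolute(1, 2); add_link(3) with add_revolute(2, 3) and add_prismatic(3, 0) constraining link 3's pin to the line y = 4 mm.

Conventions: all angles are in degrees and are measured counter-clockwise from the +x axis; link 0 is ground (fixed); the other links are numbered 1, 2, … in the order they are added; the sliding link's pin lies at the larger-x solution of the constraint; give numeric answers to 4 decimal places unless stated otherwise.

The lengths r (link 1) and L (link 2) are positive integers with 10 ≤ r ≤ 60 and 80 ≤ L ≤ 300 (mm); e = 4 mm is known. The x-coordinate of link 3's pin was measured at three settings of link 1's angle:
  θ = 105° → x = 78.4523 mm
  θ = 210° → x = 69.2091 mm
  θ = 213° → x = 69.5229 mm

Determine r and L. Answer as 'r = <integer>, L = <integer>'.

constraint per measurement: (x − r cos θ)² + (r sin θ − e)² = L²
subtracting the θ₁ and θ₂ equations cancels the r² and L² terms:
r = (x₁² − x₂²) / (2[(x₁cos θ₁ + e sin θ₁) − (x₂cos θ₂ + e sin θ₂)]) = 15.0000 → r = 15
L² = (x₁ − r cos θ₁)² + (r sin θ₁ − e)² = 6889.0008 → L = 83.0000 → L = 83
check at θ₃=213°: x = 69.5229 (printed 69.5229) ✓

r = 15, L = 83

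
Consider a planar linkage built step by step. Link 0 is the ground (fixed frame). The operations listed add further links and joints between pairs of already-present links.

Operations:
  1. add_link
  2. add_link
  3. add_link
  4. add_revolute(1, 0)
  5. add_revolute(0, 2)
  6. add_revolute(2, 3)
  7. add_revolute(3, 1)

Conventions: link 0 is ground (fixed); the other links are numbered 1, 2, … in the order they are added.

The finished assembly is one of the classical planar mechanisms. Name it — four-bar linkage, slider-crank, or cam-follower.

links: 4 (incl. ground); joints: 4 revolute, 0 prismatic, 0 higher (cam) pair, forming one closed loop
4 links in a single 4R loop → four-bar linkage

four-bar linkage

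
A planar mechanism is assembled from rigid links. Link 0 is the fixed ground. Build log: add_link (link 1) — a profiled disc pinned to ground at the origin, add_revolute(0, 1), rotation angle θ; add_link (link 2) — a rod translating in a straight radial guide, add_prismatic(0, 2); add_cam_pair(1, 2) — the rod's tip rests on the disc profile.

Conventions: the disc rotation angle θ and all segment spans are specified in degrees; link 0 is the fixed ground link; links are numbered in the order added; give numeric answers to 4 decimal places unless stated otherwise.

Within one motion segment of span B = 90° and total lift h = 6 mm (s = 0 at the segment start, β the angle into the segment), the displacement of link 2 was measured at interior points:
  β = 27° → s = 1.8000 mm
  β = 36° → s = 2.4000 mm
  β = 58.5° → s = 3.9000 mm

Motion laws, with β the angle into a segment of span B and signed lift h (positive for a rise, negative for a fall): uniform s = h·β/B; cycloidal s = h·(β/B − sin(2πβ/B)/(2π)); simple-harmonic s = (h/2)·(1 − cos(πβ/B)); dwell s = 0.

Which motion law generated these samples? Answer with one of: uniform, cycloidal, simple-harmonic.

candidates at β/B = r: uniform s = h·r (linear in β); cycloidal s = h·(r − sin(2πr)/(2π)); simple-harmonic s = (h/2)(1 − cos(πr))
β=27°: printed 1.8000 | uniform 1.8000, cycloidal 0.8918, simple-harmonic 1.2366
β=36°: printed 2.4000 | uniform 2.4000, cycloidal 1.8387, simple-harmonic 2.0729
β=58.5°: printed 3.9000 | uniform 3.9000, cycloidal 4.6726, simple-harmonic 4.3620
only one law matches every sample → uniform

uniform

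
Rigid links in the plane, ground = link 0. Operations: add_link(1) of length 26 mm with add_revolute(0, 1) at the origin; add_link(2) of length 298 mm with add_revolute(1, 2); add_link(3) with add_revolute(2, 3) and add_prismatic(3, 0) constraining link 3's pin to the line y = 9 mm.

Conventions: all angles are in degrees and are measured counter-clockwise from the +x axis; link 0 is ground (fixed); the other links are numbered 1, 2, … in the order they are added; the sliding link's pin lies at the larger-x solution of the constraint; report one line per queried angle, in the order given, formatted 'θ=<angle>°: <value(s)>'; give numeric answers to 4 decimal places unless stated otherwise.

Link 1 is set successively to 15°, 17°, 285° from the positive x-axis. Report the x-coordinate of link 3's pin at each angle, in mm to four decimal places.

geometry: r = 26 mm, L = 298 mm, e = 9 mm
θ=15°: crank pin P = (r cos θ, r sin θ) = (25.114071, 6.729295)
θ=15°: h = r sin θ − e = 6.729295 − 9 = -2.270705
θ=15°: x = r cos θ + √(L² − h²) = 25.114071 + 297.991349 = 323.105420
θ=17°: crank pin P = (r cos θ, r sin θ) = (24.863924, 7.601664)
θ=17°: h = r sin θ − e = 7.601664 − 9 = -1.398336
θ=17°: x = r cos θ + √(L² − h²) = 24.863924 + 297.996719 = 322.860643
θ=285°: crank pin P = (r cos θ, r sin θ) = (6.729295, -25.114071)
θ=285°: h = r sin θ − e = -25.114071 − 9 = -34.114071
θ=285°: x = r cos θ + √(L² − h²) = 6.729295 + 296.040926 = 302.770222

θ=15°: 323.1054
θ=17°: 322.8606
θ=285°: 302.7702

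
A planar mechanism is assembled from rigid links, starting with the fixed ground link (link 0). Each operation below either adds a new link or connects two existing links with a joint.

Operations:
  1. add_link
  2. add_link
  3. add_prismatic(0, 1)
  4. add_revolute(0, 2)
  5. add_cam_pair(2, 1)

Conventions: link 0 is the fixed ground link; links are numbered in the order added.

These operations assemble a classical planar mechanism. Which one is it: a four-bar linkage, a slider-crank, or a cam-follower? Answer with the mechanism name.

links: 3 (incl. ground); joints: 1 revolute, 1 prismatic, 1 higher (cam) pair, forming one closed loop
3 links, revolute + prismatic + higher pair in one loop → cam-follower

cam-follower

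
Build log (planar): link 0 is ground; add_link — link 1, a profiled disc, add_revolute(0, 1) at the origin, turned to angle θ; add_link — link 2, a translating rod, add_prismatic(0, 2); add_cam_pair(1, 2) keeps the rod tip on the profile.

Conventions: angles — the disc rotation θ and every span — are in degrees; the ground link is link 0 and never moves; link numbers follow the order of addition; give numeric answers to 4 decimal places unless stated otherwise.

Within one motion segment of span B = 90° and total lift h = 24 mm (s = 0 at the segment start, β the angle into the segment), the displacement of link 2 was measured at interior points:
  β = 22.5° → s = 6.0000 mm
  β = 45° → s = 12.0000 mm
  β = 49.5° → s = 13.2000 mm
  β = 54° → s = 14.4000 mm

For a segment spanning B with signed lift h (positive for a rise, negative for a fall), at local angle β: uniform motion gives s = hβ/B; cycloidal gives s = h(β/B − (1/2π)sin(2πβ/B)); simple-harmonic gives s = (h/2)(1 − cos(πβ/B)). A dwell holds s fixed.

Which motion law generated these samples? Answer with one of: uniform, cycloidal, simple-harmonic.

candidates at β/B = r: uniform s = h·r (linear in β); cycloidal s = h·(r − sin(2πr)/(2π)); simple-harmonic s = (h/2)(1 − cos(πr))
β=22.5°: printed 6.0000 | uniform 6.0000, cycloidal 2.1803, simple-harmonic 3.5147
β=45°: printed 12.0000 | uniform 12.0000, cycloidal 12.0000, simple-harmonic 12.0000
β=49.5°: printed 13.2000 | uniform 13.2000, cycloidal 14.3804, simple-harmonic 13.8772
β=54°: printed 14.4000 | uniform 14.4000, cycloidal 16.6452, simple-harmonic 15.7082
only one law matches every sample → uniform

uniform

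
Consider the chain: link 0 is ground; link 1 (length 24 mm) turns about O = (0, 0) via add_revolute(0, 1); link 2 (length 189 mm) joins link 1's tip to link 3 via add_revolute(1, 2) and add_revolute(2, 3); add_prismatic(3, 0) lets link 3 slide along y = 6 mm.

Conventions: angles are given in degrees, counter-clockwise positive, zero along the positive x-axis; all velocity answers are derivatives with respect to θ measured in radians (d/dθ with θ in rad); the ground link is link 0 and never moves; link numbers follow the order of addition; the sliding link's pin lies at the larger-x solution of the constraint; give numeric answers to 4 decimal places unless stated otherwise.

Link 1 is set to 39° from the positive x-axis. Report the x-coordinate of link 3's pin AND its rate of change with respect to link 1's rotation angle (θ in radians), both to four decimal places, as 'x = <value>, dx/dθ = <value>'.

geometry: r = 24 mm, L = 189 mm, e = 6 mm
crank pin P = (r cos θ, r sin θ) = (18.651503, 15.103689)
h = r sin θ − e = 15.103689 − 6 = 9.103689
x = r cos θ + √(L² − h²) = 18.651503 + 188.780621 = 207.432124
dx/dθ = −r sin θ − h·r cos θ/√(L² − h²) (θ in radians; h = 9.103689) = -16.003133

x = 207.4321, dx/dθ = -16.0031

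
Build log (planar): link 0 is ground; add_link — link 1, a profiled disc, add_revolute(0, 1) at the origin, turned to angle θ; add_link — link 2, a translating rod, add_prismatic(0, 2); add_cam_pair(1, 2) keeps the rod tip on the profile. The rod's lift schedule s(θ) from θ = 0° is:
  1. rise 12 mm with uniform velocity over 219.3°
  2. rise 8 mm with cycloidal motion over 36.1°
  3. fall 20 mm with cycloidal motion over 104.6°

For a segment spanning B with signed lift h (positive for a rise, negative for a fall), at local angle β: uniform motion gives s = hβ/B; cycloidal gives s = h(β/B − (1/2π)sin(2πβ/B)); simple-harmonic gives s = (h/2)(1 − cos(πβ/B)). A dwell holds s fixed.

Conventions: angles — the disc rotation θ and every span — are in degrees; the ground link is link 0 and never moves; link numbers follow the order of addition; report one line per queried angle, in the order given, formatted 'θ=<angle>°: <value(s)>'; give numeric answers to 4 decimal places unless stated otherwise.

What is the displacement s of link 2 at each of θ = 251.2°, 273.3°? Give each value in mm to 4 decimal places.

seg 1 [0°–219.3°] uniform, h=12: full span → s += 12 → s = 12.0000
seg 2 [219.3°–255.4°] cycloidal, h=8: θ=251.2° here. β=31.9, B=36.1. 8·(0.8837 − sin(2π·0.8837)/(2π)) = 7.9193 → s = 19.9193
seg 2 [219.3°–255.4°] cycloidal, h=8: full span → s += 8 → s = 20.0000
seg 3 [255.4°–360°] cycloidal, h=-20: θ=273.3° here. β=17.9, B=104.6. -20·(0.1711 − sin(2π·0.1711)/(2π)) = -0.6224 → s = 19.3776

θ=251.2°: 19.9193
θ=273.3°: 19.3776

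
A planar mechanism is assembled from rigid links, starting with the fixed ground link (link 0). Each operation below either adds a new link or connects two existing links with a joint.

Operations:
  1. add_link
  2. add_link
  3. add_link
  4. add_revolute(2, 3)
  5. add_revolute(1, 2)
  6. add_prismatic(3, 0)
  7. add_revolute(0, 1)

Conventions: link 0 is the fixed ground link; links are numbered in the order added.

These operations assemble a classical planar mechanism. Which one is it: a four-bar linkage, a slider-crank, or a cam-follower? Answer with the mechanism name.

links: 4 (incl. ground); joints: 3 revolute, 1 prismatic, 0 higher (cam) pair, forming one closed loop
4 links, 3 revolutes + 1 prismatic in one loop → slider-crank

slider-crank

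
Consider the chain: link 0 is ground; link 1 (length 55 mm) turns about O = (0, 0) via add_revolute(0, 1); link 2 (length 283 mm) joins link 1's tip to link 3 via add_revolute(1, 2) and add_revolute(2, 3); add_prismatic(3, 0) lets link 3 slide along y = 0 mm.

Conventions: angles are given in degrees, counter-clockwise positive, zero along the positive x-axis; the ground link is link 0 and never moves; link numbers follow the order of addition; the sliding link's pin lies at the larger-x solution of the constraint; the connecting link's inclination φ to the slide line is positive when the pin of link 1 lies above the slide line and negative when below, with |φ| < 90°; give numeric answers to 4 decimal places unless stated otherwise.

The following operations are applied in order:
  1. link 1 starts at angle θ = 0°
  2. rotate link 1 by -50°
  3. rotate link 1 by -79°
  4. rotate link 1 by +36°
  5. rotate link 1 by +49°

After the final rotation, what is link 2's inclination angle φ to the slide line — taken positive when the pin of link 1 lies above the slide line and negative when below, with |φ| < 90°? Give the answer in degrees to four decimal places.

geometry: r = 55 mm, L = 283 mm, e = 0 mm; θ starts at 0°
rotate link 1 by -50°: θ ← 0° -50° = -50°
rotate link 1 by -79°: θ ← -50° -79° = -129°
rotate link 1 by +36°: θ ← -129° +36° = -93°
rotate link 1 by +49°: θ ← -93° +49° = -44°
h = r sin θ − e = -38.206210 − 0 = -38.206210
sin φ = h / L = -38.206210 / 283 = -0.13500428
φ = arcsin(-0.13500428) = -7.758867°

-7.7589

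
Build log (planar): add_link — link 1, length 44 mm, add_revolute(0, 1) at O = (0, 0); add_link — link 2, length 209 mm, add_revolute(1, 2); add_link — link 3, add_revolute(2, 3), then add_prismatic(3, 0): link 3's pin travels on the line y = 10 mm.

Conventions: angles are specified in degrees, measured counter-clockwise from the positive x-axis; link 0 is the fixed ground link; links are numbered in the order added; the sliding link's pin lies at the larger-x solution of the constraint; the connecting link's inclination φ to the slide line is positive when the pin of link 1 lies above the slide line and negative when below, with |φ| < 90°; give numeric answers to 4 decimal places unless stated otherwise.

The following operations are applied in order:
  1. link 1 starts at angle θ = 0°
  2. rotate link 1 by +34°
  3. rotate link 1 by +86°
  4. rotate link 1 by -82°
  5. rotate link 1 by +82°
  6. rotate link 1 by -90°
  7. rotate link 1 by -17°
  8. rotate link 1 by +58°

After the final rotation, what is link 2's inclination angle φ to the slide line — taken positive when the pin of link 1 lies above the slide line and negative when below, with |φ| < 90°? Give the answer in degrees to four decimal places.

geometry: r = 44 mm, L = 209 mm, e = 10 mm; θ starts at 0°
rotate link 1 by +34°: θ ← 0° +34° = 34°
rotate link 1 by +86°: θ ← 34° +86° = 120°
rotate link 1 by -82°: θ ← 120° -82° = 38°
rotate link 1 by +82°: θ ← 38° +82° = 120°
rotate link 1 by -90°: θ ← 120° -90° = 30°
rotate link 1 by -17°: θ ← 30° -17° = 13°
rotate link 1 by +58°: θ ← 13° +58° = 71°
h = r sin θ − e = 41.602817 − 10 = 31.602817
sin φ = h / L = 31.602817 / 209 = 0.15120965
φ = arcsin(0.15120965) = 8.697034°

8.6970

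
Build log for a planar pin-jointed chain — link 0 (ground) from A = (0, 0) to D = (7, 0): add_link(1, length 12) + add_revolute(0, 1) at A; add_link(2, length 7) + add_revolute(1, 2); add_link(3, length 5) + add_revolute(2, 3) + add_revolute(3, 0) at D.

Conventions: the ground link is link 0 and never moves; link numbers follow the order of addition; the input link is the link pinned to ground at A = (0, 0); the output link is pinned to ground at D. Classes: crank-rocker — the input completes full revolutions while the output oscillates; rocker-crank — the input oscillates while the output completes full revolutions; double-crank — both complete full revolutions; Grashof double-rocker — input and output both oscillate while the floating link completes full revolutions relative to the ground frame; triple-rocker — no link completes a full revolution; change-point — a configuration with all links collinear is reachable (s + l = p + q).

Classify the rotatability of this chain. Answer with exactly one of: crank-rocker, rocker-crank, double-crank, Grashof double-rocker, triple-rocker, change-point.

lengths: ground=7, input=12, coupler=7, output=5
sorted: s=5 (shortest), l=12 (longest), p+q=14
s + l = 17 vs p + q = 14
s + l > p + q → non-Grashof → no link fully rotates → triple-rocker

triple-rocker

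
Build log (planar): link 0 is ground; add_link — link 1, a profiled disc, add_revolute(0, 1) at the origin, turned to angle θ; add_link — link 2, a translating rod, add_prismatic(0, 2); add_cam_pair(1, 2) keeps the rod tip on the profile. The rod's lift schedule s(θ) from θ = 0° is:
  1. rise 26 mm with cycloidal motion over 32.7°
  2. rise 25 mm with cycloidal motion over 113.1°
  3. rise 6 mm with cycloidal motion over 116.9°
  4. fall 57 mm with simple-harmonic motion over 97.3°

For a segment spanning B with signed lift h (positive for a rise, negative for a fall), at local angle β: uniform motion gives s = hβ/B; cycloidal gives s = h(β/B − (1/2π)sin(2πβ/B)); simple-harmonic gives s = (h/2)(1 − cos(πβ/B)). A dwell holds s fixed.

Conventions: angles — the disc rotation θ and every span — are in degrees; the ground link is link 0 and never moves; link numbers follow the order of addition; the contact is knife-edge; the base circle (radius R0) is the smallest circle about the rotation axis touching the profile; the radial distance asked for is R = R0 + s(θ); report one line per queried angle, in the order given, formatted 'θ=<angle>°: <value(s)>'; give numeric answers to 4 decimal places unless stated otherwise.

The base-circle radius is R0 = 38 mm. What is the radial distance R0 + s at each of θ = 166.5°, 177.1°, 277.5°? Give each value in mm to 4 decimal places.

seg 1 [0°–32.7°] cycloidal, h=26: full span → s += 26 → s = 26.0000
seg 2 [32.7°–145.8°] cycloidal, h=25: full span → s += 25 → s = 51.0000
seg 3 [145.8°–262.7°] cycloidal, h=6: θ=166.5° here. β=20.7, B=116.9. 6·(0.1771 − sin(2π·0.1771)/(2π)) = 0.2060 → s = 51.2060
seg 3 [145.8°–262.7°] cycloidal, h=6: θ=177.1° here. β=31.3, B=116.9. 6·(0.2678 − sin(2π·0.2678)/(2π)) = 0.6575 → s = 51.6575
seg 3 [145.8°–262.7°] cycloidal, h=6: full span → s += 6 → s = 57.0000
seg 4 [262.7°–360°] simple-harmonic, h=-57: θ=277.5° here. β=14.8, B=97.3. -57/2·(1 − cos(π·0.1521)) = -3.1925 → s = 53.8075
θ=166.5°: R = R0 + s = 38 + 51.2060 = 89.2060
θ=177.1°: R = R0 + s = 38 + 51.6575 = 89.6575
θ=277.5°: R = R0 + s = 38 + 53.8075 = 91.8075

θ=166.5°: 89.2060
θ=177.1°: 89.6575
θ=277.5°: 91.8075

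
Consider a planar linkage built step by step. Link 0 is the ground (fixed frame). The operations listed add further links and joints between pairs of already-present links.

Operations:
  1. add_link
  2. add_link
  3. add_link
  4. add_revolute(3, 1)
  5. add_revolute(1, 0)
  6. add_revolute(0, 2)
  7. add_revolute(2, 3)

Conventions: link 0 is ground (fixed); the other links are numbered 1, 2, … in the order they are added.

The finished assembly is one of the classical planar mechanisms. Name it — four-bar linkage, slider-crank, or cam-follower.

links: 4 (incl. ground); joints: 4 revolute, 0 prismatic, 0 higher (cam) pair, forming one closed loop
4 links in a single 4R loop → four-bar linkage

four-bar linkage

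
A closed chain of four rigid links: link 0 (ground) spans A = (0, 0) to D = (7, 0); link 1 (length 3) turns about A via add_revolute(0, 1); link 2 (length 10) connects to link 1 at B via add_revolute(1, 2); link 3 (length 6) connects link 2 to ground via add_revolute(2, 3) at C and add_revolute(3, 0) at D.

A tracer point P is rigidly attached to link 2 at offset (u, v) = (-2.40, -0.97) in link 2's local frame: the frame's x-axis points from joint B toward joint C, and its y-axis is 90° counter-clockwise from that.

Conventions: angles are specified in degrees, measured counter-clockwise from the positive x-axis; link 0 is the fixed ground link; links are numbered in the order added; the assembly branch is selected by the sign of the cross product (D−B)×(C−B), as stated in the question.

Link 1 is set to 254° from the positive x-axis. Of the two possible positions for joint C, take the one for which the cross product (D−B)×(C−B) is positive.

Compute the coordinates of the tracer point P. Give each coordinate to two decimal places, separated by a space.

A=(0,0), D=(7.00,0)
B = A + 3.00·(cos254°, sin254°) = (-0.8269, -2.8838)
|BD| = 8.3413
circle(B,10.00) ∩ circle(D,6.00): a=8.0070, h=5.9907
  candidates: C₊=(4.6152,5.5057) cross=49.970; C₋=(8.7575,-5.7368) cross=-49.970
  branch + wants cross > 0 → take C=(4.6152,5.5057) (cross=49.970)
ex = (C−B)/|BC| = (0.5442,0.8389); ey = (-0.8389,0.5442)
P = B + -2.40·ex + -0.97·ey = (-1.3192,-5.4251)

-1.32 -5.43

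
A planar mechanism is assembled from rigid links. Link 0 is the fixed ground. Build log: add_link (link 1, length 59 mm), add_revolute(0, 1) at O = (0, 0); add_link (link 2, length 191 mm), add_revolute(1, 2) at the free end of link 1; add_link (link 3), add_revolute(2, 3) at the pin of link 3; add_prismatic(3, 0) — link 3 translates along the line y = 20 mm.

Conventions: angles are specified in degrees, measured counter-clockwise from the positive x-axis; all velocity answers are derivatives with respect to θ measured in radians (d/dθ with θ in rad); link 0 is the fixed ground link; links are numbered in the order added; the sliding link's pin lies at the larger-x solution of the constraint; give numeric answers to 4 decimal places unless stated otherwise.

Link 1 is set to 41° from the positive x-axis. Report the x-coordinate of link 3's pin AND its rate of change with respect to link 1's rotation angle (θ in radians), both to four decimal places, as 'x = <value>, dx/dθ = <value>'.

geometry: r = 59 mm, L = 191 mm, e = 20 mm
crank pin P = (r cos θ, r sin θ) = (44.527865, 38.707483)
h = r sin θ − e = 38.707483 − 20 = 18.707483
x = r cos θ + √(L² − h²) = 44.527865 + 190.081641 = 234.609506
dx/dθ = −r sin θ − h·r cos θ/√(L² − h²) (θ in radians; h = 18.707483) = -43.089833

x = 234.6095, dx/dθ = -43.0898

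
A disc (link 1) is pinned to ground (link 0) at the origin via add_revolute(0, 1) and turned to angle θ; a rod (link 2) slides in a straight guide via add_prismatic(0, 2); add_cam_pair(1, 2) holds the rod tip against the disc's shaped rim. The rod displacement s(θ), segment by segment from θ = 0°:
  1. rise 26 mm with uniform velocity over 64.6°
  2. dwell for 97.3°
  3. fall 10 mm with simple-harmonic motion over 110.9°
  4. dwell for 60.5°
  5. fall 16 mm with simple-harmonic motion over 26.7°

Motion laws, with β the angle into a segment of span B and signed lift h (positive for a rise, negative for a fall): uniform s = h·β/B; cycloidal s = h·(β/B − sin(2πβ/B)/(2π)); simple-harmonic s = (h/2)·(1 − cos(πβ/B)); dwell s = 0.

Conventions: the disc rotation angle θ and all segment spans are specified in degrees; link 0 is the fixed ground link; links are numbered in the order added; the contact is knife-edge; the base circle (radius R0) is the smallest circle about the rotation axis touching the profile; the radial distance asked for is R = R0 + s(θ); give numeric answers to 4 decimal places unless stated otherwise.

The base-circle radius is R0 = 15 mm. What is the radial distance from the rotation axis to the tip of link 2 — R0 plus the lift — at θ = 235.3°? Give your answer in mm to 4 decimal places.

segment 1 (0° to 64.6°, uniform, h = 26) is passed completely: s = 0.0000 + (26) = 26.0000
segment 2 (64.6° to 161.9°, dwell): s unchanged at 26.0000
θ = 235.3° falls in segment 3 (161.9° to 272.8°, simple-harmonic, h = -10): β = 235.3 − 161.9 = 73.4°, B = 110.9°; Δs = -10/2·(1 − cos(π·0.6619)) = -7.4343; s = 26.0000 − 7.4343 = 18.5657
R = R0 + s = 15 + 18.5657 = 33.5657

33.5657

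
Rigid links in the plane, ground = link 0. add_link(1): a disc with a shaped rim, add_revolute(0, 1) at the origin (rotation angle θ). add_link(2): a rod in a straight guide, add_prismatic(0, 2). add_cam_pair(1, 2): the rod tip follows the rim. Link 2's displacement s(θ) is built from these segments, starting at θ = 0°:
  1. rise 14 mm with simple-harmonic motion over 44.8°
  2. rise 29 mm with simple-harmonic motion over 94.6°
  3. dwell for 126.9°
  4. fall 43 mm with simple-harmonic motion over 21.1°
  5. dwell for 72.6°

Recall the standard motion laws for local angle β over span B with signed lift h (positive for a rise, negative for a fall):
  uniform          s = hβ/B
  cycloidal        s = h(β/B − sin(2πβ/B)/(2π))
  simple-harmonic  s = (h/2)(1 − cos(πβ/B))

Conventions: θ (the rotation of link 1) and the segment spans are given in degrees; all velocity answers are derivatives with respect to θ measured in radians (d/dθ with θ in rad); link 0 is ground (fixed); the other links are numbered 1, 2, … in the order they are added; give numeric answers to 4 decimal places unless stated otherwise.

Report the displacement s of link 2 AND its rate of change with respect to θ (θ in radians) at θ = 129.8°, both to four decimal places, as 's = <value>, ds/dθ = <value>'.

segment 1 (0° to 44.8°, simple-harmonic, h = 14) is passed completely: s = 0.0000 + (14) = 14.0000
θ = 129.8° falls in segment 2 (44.8° to 139.4°, simple-harmonic, h = 29): β = 129.8 − 44.8 = 85°, B = 94.6°; Δs = 29/2·(1 − cos(π·0.8985)) = 28.2693; s = 14.0000 + 28.2693 = 42.2693
velocity in seg [44.8°–139.4°] (simple-harmonic), θ in radians: β = 85° = 1.4835 rad, B = 94.6° = 1.6511 rad; ds/dθ = (πh/(2B)) sin(πβ/B) = (π·29/(2·1.6511)) sin(π·0.8985) = 8.647636 mm/rad

s = 42.2693, ds/dθ = 8.6476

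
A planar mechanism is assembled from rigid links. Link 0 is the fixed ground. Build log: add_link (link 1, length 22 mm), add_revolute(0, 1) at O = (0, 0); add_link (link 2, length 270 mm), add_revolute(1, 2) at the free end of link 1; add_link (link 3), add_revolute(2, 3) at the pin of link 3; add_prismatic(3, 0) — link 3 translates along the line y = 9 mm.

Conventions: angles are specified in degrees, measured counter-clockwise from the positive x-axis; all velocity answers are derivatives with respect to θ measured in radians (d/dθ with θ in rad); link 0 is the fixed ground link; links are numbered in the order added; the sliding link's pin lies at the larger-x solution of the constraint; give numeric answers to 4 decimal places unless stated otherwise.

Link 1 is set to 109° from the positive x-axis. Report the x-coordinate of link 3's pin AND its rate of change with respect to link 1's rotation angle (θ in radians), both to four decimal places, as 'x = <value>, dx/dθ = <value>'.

geometry: r = 22 mm, L = 270 mm, e = 9 mm
crank pin P = (r cos θ, r sin θ) = (-7.162499, 20.801409)
h = r sin θ − e = 20.801409 − 9 = 11.801409
x = r cos θ + √(L² − h²) = -7.162499 + 269.741963 = 262.579464
dx/dθ = −r sin θ − h·r cos θ/√(L² − h²) (θ in radians; h = 11.801409) = -20.488044

x = 262.5795, dx/dθ = -20.4880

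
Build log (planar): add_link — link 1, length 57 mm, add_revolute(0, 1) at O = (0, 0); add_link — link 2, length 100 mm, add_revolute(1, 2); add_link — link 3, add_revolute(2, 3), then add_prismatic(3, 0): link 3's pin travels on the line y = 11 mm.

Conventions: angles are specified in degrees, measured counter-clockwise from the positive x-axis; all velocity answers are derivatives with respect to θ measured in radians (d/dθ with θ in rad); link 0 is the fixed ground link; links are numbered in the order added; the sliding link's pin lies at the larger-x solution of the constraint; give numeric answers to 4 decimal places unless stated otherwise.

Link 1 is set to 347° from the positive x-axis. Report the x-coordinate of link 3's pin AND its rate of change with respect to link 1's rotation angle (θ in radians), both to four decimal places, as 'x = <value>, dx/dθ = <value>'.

geometry: r = 57 mm, L = 100 mm, e = 11 mm
crank pin P = (r cos θ, r sin θ) = (55.539094, -12.822210)
h = r sin θ − e = -12.822210 − 11 = -23.822210
x = r cos θ + √(L² − h²) = 55.539094 + 97.121070 = 152.660164
dx/dθ = −r sin θ − h·r cos θ/√(L² − h²) (θ in radians; h = -23.822210) = 26.445041

x = 152.6602, dx/dθ = 26.4450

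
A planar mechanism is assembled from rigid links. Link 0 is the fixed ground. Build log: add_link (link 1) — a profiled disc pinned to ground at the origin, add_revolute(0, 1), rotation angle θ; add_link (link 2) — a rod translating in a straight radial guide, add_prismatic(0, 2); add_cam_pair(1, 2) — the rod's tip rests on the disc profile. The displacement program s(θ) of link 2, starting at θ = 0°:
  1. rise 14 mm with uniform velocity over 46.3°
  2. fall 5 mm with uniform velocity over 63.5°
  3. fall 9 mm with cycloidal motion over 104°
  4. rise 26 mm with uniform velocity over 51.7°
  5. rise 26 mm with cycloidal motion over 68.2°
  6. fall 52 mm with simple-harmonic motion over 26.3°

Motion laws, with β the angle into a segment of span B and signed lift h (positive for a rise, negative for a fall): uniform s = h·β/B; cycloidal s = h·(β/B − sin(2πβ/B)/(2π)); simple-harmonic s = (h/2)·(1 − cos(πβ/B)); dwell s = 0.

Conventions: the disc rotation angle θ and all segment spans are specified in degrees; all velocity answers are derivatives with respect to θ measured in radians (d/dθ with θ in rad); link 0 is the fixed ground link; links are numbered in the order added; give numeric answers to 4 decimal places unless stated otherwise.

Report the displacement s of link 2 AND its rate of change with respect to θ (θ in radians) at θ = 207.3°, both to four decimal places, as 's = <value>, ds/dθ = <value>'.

seg 1 [0°–46.3°] uniform, h=14: full span → s += 14 → s = 14.0000
seg 2 [46.3°–109.8°] uniform, h=-5: full span → s += -5 → s = 9.0000
seg 3 [109.8°–213.8°] cycloidal, h=-9: θ=207.3° here. β=97.5, B=104. -9·(0.9375 − sin(2π·0.9375)/(2π)) = -8.9857 → s = 0.0143
velocity in seg [109.8°–213.8°] (cycloidal), θ in radians: β = 97.5° = 1.7017 rad, B = 104° = 1.8151 rad; ds/dθ = (h/B)(1 − cos(2πβ/B)) = ((-9)/1.8151)(1 − cos(2π·0.9375)) = -0.377427 mm/rad

s = 0.0143, ds/dθ = -0.3774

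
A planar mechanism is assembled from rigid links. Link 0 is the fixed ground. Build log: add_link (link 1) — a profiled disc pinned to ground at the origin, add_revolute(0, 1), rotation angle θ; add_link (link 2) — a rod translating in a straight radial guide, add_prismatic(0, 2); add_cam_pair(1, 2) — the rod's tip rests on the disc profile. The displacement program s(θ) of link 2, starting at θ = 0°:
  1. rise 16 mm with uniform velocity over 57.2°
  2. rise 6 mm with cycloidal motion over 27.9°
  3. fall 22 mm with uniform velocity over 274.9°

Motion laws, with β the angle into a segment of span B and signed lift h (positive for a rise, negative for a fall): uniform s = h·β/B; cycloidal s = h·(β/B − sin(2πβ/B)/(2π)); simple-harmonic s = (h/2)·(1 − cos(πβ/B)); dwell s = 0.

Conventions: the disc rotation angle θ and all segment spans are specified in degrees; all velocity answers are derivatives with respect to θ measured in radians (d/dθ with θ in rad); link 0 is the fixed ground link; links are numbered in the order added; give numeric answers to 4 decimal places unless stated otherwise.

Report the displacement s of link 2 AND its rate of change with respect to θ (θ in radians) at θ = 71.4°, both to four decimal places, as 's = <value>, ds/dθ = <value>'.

seg 1 [0°–57.2°] uniform, h=16: full span → s += 16 → s = 16.0000
seg 2 [57.2°–85.1°] cycloidal, h=6: θ=71.4° here. β=14.2, B=27.9. 6·(0.5090 − sin(2π·0.5090)/(2π)) = 3.1075 → s = 19.1075
velocity in seg [57.2°–85.1°] (cycloidal), θ in radians: β = 14.2° = 0.2478 rad, B = 27.9° = 0.4869 rad; ds/dθ = (h/B)(1 − cos(2πβ/B)) = (6/0.4869)(1 − cos(2π·0.5090)) = 24.623823 mm/rad

s = 19.1075, ds/dθ = 24.6238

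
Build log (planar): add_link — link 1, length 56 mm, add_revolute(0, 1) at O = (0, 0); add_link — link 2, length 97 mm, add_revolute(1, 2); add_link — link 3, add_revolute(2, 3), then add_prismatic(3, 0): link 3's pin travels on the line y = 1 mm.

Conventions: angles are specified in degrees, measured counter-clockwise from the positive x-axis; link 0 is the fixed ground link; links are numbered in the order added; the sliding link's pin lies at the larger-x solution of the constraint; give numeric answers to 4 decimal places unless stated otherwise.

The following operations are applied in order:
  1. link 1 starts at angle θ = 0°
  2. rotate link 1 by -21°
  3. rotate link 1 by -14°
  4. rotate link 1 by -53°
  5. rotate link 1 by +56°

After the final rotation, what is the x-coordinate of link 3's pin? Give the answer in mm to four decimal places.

geometry: r = 56 mm, L = 97 mm, e = 1 mm; θ starts at 0°
rotate link 1 by -21°: θ ← 0° -21° = -21°
rotate link 1 by -14°: θ ← -21° -14° = -35°
rotate link 1 by -53°: θ ← -35° -53° = -88°
rotate link 1 by +56°: θ ← -88° +56° = -32°
crank pin P = (r cos θ, r sin θ) = (47.490693, -29.675479)
h = r sin θ − e = -29.675479 − 1 = -30.675479
x = r cos θ + √(L² − h²) = 47.490693 + 92.021818 = 139.512511

139.5125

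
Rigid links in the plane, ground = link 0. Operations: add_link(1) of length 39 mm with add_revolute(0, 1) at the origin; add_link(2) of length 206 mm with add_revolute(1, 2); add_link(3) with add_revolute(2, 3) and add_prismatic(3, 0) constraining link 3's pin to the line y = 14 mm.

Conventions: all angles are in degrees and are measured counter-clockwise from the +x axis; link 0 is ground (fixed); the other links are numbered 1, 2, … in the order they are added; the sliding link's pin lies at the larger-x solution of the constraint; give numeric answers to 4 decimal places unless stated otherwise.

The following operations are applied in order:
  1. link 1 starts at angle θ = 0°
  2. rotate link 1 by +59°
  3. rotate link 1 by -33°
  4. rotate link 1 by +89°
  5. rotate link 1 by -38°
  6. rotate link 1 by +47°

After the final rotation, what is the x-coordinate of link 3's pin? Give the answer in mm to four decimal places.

geometry: r = 39 mm, L = 206 mm, e = 14 mm; θ starts at 0°
rotate link 1 by +59°: θ ← 0° +59° = 59°
rotate link 1 by -33°: θ ← 59° -33° = 26°
rotate link 1 by +89°: θ ← 26° +89° = 115°
rotate link 1 by -38°: θ ← 115° -38° = 77°
rotate link 1 by +47°: θ ← 77° +47° = 124°
crank pin P = (r cos θ, r sin θ) = (-21.808523, 32.332465)
h = r sin θ − e = 32.332465 − 14 = 18.332465
x = r cos θ + √(L² − h²) = -21.808523 + 205.182652 = 183.374129

183.3741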